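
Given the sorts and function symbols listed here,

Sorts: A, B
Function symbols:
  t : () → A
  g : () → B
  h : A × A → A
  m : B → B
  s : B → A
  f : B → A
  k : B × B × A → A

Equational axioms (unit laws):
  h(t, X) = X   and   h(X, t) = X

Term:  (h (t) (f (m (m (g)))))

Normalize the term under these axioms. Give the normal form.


1. (h (t) (f (m (m (g)))))  →  (f (m (m (g))))

normal form = (f (m (m (g))))


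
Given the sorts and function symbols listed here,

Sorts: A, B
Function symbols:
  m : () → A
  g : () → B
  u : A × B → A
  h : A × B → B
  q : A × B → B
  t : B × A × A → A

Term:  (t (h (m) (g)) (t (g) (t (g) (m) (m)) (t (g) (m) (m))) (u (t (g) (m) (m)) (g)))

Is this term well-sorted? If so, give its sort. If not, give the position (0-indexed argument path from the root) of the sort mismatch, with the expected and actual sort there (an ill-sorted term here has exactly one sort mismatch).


well-sorted; sort = A

    (m) : A
    (g) : B
  (h (m) (g)) : B
    (g) : B
      (g) : B
      (m) : A
      (m) : A
    (t (g) (m) (m)) : A
      (g) : B
      (m) : A
      (m) : A
    (t (g) (m) (m)) : A
  (t (g) (t (g) (m) (m)) (t (g) (m) (m))) : A
      (g) : B
      (m) : A
      (m) : A
    (t (g) (m) (m)) : A
    (g) : B
  (u (t (g) (m) (m)) (g)) : A
(t (h (m) (g)) (t (g) (t (g) (m) (m)) (t (g) (m) (m))) (u (t (g) (m) (m)) (g))) : A


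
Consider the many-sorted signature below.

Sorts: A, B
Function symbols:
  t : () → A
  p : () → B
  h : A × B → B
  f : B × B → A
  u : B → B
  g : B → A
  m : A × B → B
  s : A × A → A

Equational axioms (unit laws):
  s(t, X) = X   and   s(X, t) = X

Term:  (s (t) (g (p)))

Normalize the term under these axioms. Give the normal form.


1. (s (t) (g (p)))  →  (g (p))

normal form = (g (p))


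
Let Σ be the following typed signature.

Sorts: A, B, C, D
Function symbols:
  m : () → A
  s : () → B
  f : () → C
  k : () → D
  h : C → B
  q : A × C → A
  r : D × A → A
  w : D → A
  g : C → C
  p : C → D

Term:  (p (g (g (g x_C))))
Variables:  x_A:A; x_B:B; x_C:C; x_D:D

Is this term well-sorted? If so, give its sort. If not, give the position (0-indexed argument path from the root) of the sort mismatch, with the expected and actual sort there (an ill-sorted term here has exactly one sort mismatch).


well-sorted; sort = D

        x_C : C
      (g x_C) : C
    (g (g x_C)) : C
  (g (g (g x_C))) : C
(p (g (g (g x_C)))) : D


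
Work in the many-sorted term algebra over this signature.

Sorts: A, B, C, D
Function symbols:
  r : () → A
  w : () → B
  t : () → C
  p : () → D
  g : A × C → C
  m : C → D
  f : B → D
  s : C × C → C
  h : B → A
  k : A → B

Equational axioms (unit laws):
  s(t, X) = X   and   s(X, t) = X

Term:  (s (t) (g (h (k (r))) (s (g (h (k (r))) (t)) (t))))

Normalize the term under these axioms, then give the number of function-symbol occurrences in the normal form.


size = 9

1. (s (t) (g (h (k (r))) (s (g (h (k (r))) (t)) (t))))  →  (g (h (k (r))) (s (g (h (k (r))) (t)) (t)))
2. (g (h (k (r))) (s (g (h (k (r))) (t)) (t)))  →  (g (h (k (r))) (g (h (k (r))) (t)))
normal form: (g (h (k (r))) (g (h (k (r))) (t)))


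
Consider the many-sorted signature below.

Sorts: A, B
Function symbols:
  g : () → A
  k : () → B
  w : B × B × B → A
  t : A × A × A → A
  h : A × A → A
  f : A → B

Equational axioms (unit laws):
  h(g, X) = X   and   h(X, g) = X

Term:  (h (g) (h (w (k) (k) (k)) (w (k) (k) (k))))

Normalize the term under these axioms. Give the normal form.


1. (h (g) (h (w (k) (k) (k)) (w (k) (k) (k))))  →  (h (w (k) (k) (k)) (w (k) (k) (k)))

normal form = (h (w (k) (k) (k)) (w (k) (k) (k)))


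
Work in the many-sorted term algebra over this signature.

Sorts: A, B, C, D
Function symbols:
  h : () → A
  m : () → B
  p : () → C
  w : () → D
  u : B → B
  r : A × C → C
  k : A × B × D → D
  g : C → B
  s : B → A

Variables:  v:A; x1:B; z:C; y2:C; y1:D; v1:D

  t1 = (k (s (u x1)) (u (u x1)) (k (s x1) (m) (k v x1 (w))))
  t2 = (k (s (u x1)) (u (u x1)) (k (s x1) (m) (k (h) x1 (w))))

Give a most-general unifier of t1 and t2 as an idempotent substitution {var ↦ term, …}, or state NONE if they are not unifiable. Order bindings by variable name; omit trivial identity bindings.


{v ↦ (h)}


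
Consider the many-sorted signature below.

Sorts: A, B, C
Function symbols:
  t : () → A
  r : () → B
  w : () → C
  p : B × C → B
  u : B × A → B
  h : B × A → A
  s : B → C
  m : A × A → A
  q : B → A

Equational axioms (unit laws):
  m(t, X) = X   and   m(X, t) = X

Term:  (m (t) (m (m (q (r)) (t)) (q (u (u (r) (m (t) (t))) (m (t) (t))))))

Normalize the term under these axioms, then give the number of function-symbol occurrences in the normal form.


1. (m (t) (m (m (q (r)) (t)) (q (u (u (r) (m (t) (t))) (m (t) (t))))))  →  (m (m (q (r)) (t)) (q (u (u (r) (m (t) (t))) (m (t) (t)))))
2. (m (m (q (r)) (t)) (q (u (u (r) (m (t) (t))) (m (t) (t)))))  →  (m (q (r)) (q (u (u (r) (m (t) (t))) (m (t) (t)))))
3. (m (q (r)) (q (u (u (r) (m (t) (t))) (m (t) (t)))))  →  (m (q (r)) (q (u (u (r) (t)) (m (t) (t)))))
4. (m (q (r)) (q (u (u (r) (t)) (m (t) (t)))))  →  (m (q (r)) (q (u (u (r) (t)) (t))))
normal form: (m (q (r)) (q (u (u (r) (t)) (t))))

size = 9


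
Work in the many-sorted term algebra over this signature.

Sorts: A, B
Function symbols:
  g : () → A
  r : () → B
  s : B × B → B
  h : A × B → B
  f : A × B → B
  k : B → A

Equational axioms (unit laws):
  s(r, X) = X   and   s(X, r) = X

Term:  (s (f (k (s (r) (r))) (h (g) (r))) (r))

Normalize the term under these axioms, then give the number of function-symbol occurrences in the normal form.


1. (s (f (k (s (r) (r))) (h (g) (r))) (r))  →  (f (k (s (r) (r))) (h (g) (r)))
2. (f (k (s (r) (r))) (h (g) (r)))  →  (f (k (r)) (h (g) (r)))
normal form: (f (k (r)) (h (g) (r)))

size = 6


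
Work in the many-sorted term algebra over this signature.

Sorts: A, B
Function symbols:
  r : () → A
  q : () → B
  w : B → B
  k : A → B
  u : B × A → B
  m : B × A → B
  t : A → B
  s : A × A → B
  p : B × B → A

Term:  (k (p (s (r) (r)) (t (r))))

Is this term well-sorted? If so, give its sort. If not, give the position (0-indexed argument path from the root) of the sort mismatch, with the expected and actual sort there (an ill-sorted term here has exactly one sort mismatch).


      (r) : A
      (r) : A
    (s (r) (r)) : B
      (r) : A
    (t (r)) : B
  (p (s (r) (r)) (t (r))) : A
(k (p (s (r) (r)) (t (r)))) : B

well-sorted; sort = B


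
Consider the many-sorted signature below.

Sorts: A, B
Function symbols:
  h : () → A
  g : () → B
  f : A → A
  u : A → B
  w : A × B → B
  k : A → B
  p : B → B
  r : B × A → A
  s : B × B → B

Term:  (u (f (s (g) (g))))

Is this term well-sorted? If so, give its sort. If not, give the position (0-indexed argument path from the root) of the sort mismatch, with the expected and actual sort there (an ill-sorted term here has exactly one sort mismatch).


      (g) : B
      (g) : B
    (s (g) (g)) : B
  (f (s (g) (g))) : ✗ arg 0 at [0, 0] has sort B, expected A

ill-sorted at position [0, 0]: expected A, got B


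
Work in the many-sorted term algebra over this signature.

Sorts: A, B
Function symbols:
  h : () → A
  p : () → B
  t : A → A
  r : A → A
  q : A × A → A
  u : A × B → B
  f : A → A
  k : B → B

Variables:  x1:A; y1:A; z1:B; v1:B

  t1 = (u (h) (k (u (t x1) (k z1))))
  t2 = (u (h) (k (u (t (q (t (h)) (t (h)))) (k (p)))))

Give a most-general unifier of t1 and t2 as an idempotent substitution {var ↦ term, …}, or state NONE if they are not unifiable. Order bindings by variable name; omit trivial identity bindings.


{x1 ↦ (q (t (h)) (t (h))), z1 ↦ (p)}


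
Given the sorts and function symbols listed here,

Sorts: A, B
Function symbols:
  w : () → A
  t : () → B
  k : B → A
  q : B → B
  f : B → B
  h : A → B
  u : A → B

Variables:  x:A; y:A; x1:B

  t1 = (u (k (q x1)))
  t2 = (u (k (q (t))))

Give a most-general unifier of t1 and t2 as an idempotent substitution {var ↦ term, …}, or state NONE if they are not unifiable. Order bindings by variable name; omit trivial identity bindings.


{x1 ↦ (t)}


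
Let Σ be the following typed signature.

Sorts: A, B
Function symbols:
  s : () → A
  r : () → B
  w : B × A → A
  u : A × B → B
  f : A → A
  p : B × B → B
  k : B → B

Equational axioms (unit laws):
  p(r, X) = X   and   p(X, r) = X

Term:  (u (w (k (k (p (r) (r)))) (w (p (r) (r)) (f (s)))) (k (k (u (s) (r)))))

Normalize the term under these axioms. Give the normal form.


normal form = (u (w (k (k (r))) (w (r) (f (s)))) (k (k (u (s) (r)))))

1. (u (w (k (k (p (r) (r)))) (w (p (r) (r)) (f (s)))) (k (k (u (s) (r)))))  →  (u (w (k (k (r))) (w (p (r) (r)) (f (s)))) (k (k (u (s) (r)))))
2. (u (w (k (k (r))) (w (p (r) (r)) (f (s)))) (k (k (u (s) (r)))))  →  (u (w (k (k (r))) (w (r) (f (s)))) (k (k (u (s) (r)))))


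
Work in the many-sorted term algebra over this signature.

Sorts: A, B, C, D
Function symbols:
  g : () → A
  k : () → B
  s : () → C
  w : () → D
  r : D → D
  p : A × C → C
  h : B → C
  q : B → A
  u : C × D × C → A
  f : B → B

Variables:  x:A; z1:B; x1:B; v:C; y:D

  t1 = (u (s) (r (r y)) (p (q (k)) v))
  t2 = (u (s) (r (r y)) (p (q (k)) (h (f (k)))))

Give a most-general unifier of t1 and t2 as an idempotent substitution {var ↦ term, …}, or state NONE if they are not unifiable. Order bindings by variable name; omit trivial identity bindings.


{v ↦ (h (f (k)))}


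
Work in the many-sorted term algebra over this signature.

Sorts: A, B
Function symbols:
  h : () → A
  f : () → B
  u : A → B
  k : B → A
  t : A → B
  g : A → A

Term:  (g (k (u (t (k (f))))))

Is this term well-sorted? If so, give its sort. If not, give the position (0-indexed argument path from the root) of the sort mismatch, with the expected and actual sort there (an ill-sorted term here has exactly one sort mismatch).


ill-sorted at position [0, 0, 0]: expected A, got B

          (f) : B
        (k (f)) : A
      (t (k (f))) : B
    (u (t (k (f)))) : ✗ arg 0 at [0, 0, 0] has sort B, expected A


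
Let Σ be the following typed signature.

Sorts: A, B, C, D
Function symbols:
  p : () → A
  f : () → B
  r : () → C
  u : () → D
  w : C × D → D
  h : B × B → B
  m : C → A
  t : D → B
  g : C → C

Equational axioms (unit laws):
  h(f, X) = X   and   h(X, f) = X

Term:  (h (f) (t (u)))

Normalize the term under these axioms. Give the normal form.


1. (h (f) (t (u)))  →  (t (u))

normal form = (t (u))


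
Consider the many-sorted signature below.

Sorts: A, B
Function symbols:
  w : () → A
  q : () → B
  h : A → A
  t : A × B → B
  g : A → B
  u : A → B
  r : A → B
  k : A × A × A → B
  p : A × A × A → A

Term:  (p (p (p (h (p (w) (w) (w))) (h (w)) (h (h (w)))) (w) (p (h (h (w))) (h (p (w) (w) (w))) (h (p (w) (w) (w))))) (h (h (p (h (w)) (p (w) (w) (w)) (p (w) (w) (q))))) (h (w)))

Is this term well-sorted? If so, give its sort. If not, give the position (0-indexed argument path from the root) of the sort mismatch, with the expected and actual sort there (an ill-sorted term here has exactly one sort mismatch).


          (w) : A
          (w) : A
          (w) : A
        (p (w) (w) (w)) : A
      (h (p (w) (w) (w))) : A
        (w) : A
      (h (w)) : A
          (w) : A
        (h (w)) : A
      (h (h (w))) : A
    (p (h (p (w) (w) (w))) (h (w)) (h (h (w)))) : A
    (w) : A
          (w) : A
        (h (w)) : A
      (h (h (w))) : A
          (w) : A
          (w) : A
          (w) : A
        (p (w) (w) (w)) : A
      (h (p (w) (w) (w))) : A
          (w) : A
          (w) : A
          (w) : A
        (p (w) (w) (w)) : A
      (h (p (w) (w) (w))) : A
    (p (h (h (w))) (h (p (w) (w) (w))) (h (p (w) (w) (w)))) : A
  (p (p (h (p (w) (w) (w))) (h (w)) (h (h (w)))) (w) (p (h (h (w))) (h (p (w) (w) (w))) (h (p (w) (w) (w))))) : A
          (w) : A
        (h (w)) : A
          (w) : A
          (w) : A
          (w) : A
        (p (w) (w) (w)) : A
          (w) : A
          (w) : A
          (q) : B
        (p (w) (w) (q)) : ✗ arg 2 at [1, 0, 0, 2, 2] has sort B, expected A
    (w) : A
  (h (w)) : A

ill-sorted at position [1, 0, 0, 2, 2]: expected A, got B


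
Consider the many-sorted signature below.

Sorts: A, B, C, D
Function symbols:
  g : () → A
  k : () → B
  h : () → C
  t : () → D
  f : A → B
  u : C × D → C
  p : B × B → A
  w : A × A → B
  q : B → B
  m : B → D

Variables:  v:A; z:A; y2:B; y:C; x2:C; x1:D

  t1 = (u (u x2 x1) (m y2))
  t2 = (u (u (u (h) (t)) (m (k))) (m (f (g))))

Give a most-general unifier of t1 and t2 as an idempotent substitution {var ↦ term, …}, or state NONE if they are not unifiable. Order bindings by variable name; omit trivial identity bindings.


{x1 ↦ (m (k)), x2 ↦ (u (h) (t)), y2 ↦ (f (g))}


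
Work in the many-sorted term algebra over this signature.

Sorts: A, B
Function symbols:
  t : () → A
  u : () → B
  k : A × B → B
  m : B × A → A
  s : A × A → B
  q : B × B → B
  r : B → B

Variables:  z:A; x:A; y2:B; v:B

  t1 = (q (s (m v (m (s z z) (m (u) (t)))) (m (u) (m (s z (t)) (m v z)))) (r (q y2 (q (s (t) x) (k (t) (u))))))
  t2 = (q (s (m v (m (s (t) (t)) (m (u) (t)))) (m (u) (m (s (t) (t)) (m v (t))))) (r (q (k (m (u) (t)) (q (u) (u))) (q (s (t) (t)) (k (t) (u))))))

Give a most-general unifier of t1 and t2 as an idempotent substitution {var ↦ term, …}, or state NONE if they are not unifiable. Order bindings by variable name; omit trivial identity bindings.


{x ↦ (t), y2 ↦ (k (m (u) (t)) (q (u) (u))), z ↦ (t)}


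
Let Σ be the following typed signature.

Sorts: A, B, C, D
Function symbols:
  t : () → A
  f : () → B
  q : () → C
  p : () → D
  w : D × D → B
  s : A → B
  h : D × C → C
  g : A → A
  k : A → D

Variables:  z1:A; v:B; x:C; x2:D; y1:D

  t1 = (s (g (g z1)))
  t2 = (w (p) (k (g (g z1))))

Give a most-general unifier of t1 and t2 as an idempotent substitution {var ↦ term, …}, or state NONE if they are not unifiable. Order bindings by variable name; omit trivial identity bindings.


NONE (not unifiable)

head clash or occurs-check failure — not unifiable


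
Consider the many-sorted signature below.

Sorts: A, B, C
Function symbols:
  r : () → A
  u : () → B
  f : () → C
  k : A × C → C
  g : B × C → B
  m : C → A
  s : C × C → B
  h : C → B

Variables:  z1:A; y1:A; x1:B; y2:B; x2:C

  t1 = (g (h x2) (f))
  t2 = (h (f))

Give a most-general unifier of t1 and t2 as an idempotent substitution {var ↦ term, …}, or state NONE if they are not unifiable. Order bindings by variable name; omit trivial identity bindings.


head clash or occurs-check failure — not unifiable

NONE (not unifiable)


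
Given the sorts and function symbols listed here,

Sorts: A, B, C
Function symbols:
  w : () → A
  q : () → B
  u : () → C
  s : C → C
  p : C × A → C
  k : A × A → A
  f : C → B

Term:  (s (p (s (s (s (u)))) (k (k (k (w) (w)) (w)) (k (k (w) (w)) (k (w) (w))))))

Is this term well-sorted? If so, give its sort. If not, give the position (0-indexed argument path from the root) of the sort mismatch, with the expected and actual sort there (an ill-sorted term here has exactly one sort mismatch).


          (u) : C
        (s (u)) : C
      (s (s (u))) : C
    (s (s (s (u)))) : C
          (w) : A
          (w) : A
        (k (w) (w)) : A
        (w) : A
      (k (k (w) (w)) (w)) : A
          (w) : A
          (w) : A
        (k (w) (w)) : A
          (w) : A
          (w) : A
        (k (w) (w)) : A
      (k (k (w) (w)) (k (w) (w))) : A
    (k (k (k (w) (w)) (w)) (k (k (w) (w)) (k (w) (w)))) : A
  (p (s (s (s (u)))) (k (k (k (w) (w)) (w)) (k (k (w) (w)) (k (w) (w))))) : C
(s (p (s (s (s (u)))) (k (k (k (w) (w)) (w)) (k (k (w) (w)) (k (w) (w)))))) : C

well-sorted; sort = C


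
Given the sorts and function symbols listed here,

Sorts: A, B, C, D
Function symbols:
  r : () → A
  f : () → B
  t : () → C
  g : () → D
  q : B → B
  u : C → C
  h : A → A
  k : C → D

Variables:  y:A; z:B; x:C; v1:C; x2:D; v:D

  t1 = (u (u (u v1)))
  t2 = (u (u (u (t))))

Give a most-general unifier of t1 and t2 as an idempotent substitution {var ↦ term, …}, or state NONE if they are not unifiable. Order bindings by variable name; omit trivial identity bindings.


{v1 ↦ (t)}


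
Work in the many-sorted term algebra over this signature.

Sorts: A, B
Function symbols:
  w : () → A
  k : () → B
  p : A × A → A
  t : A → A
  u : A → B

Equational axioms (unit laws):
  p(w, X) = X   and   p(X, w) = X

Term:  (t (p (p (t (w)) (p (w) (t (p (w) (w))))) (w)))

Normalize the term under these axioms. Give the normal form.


normal form = (t (p (t (w)) (t (w))))

1. (t (p (p (t (w)) (p (w) (t (p (w) (w))))) (w)))  →  (t (p (t (w)) (p (w) (t (p (w) (w))))))
2. (t (p (t (w)) (p (w) (t (p (w) (w))))))  →  (t (p (t (w)) (t (p (w) (w)))))
3. (t (p (t (w)) (t (p (w) (w)))))  →  (t (p (t (w)) (t (w))))


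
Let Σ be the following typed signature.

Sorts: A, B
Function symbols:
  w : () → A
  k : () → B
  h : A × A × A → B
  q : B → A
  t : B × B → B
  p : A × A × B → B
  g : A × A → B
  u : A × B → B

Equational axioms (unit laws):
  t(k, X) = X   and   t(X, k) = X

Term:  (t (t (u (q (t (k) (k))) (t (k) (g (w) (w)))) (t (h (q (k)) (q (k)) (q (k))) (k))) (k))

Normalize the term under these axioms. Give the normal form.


normal form = (t (u (q (k)) (g (w) (w))) (h (q (k)) (q (k)) (q (k))))

1. (t (t (u (q (t (k) (k))) (t (k) (g (w) (w)))) (t (h (q (k)) (q (k)) (q (k))) (k))) (k))  →  (t (u (q (t (k) (k))) (t (k) (g (w) (w)))) (t (h (q (k)) (q (k)) (q (k))) (k)))
2. (t (u (q (t (k) (k))) (t (k) (g (w) (w)))) (t (h (q (k)) (q (k)) (q (k))) (k)))  →  (t (u (q (k)) (t (k) (g (w) (w)))) (t (h (q (k)) (q (k)) (q (k))) (k)))
3. (t (u (q (k)) (t (k) (g (w) (w)))) (t (h (q (k)) (q (k)) (q (k))) (k)))  →  (t (u (q (k)) (g (w) (w))) (t (h (q (k)) (q (k)) (q (k))) (k)))
4. (t (u (q (k)) (g (w) (w))) (t (h (q (k)) (q (k)) (q (k))) (k)))  →  (t (u (q (k)) (g (w) (w))) (h (q (k)) (q (k)) (q (k))))


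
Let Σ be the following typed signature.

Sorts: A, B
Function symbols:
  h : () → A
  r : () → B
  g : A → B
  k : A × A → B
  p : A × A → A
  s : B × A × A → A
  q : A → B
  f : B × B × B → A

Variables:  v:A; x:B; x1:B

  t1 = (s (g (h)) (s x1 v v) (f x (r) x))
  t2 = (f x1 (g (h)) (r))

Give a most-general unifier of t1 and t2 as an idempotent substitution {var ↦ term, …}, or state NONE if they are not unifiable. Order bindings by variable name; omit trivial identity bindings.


NONE (not unifiable)

head clash or occurs-check failure — not unifiable


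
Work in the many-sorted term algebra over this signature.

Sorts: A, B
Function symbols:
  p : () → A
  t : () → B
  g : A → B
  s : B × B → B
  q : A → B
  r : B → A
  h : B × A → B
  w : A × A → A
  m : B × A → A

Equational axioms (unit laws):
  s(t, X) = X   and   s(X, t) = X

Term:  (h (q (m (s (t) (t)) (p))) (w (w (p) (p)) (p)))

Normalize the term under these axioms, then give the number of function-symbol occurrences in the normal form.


size = 10

1. (h (q (m (s (t) (t)) (p))) (w (w (p) (p)) (p)))  →  (h (q (m (t) (p))) (w (w (p) (p)) (p)))
normal form: (h (q (m (t) (p))) (w (w (p) (p)) (p)))


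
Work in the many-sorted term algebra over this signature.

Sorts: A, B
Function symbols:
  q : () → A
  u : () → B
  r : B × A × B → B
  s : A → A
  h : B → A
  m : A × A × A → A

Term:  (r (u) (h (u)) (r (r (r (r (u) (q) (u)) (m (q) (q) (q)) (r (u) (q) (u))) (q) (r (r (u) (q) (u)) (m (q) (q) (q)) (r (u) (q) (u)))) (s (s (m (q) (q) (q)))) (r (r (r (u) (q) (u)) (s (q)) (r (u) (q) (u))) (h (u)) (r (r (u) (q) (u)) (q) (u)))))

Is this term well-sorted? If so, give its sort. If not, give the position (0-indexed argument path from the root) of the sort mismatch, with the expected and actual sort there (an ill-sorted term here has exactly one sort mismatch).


well-sorted; sort = B

  (u) : B
    (u) : B
  (h (u)) : A
          (u) : B
          (q) : A
          (u) : B
        (r (u) (q) (u)) : B
          (q) : A
          (q) : A
          (q) : A
        (m (q) (q) (q)) : A
          (u) : B
          (q) : A
          (u) : B
        (r (u) (q) (u)) : B
      (r (r (u) (q) (u)) (m (q) (q) (q)) (r (u) (q) (u))) : B
      (q) : A
          (u) : B
          (q) : A
          (u) : B
        (r (u) (q) (u)) : B
          (q) : A
          (q) : A
          (q) : A
        (m (q) (q) (q)) : A
          (u) : B
          (q) : A
          (u) : B
        (r (u) (q) (u)) : B
      (r (r (u) (q) (u)) (m (q) (q) (q)) (r (u) (q) (u))) : B
    (r (r (r (u) (q) (u)) (m (q) (q) (q)) (r (u) (q) (u))) (q) (r (r (u) (q) (u)) (m (q) (q) (q)) (r (u) (q) (u)))) : B
          (q) : A
          (q) : A
          (q) : A
        (m (q) (q) (q)) : A
      (s (m (q) (q) (q))) : A
    (s (s (m (q) (q) (q)))) : A
          (u) : B
          (q) : A
          (u) : B
        (r (u) (q) (u)) : B
          (q) : A
        (s (q)) : A
          (u) : B
          (q) : A
          (u) : B
        (r (u) (q) (u)) : B
      (r (r (u) (q) (u)) (s (q)) (r (u) (q) (u))) : B
        (u) : B
      (h (u)) : A
          (u) : B
          (q) : A
          (u) : B
        (r (u) (q) (u)) : B
        (q) : A
        (u) : B
      (r (r (u) (q) (u)) (q) (u)) : B
    (r (r (r (u) (q) (u)) (s (q)) (r (u) (q) (u))) (h (u)) (r (r (u) (q) (u)) (q) (u))) : B
  (r (r (r (r (u) (q) (u)) (m (q) (q) (q)) (r (u) (q) (u))) (q) (r (r (u) (q) (u)) (m (q) (q) (q)) (r (u) (q) (u)))) (s (s (m (q) (q) (q)))) (r (r (r (u) (q) (u)) (s (q)) (r (u) (q) (u))) (h (u)) (r (r (u) (q) (u)) (q) (u)))) : B
(r (u) (h (u)) (r (r (r (r (u) (q) (u)) (m (q) (q) (q)) (r (u) (q) (u))) (q) (r (r (u) (q) (u)) (m (q) (q) (q)) (r (u) (q) (u)))) (s (s (m (q) (q) (q)))) (r (r (r (u) (q) (u)) (s (q)) (r (u) (q) (u))) (h (u)) (r (r (u) (q) (u)) (q) (u))))) : B


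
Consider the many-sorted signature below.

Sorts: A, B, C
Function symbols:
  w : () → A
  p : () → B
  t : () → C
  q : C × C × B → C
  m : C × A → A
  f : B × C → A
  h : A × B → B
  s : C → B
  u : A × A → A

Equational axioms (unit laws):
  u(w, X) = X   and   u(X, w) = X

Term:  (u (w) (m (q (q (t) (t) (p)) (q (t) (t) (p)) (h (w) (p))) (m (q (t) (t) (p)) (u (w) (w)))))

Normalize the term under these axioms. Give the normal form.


1. (u (w) (m (q (q (t) (t) (p)) (q (t) (t) (p)) (h (w) (p))) (m (q (t) (t) (p)) (u (w) (w)))))  →  (m (q (q (t) (t) (p)) (q (t) (t) (p)) (h (w) (p))) (m (q (t) (t) (p)) (u (w) (w))))
2. (m (q (q (t) (t) (p)) (q (t) (t) (p)) (h (w) (p))) (m (q (t) (t) (p)) (u (w) (w))))  →  (m (q (q (t) (t) (p)) (q (t) (t) (p)) (h (w) (p))) (m (q (t) (t) (p)) (w)))

normal form = (m (q (q (t) (t) (p)) (q (t) (t) (p)) (h (w) (p))) (m (q (t) (t) (p)) (w)))


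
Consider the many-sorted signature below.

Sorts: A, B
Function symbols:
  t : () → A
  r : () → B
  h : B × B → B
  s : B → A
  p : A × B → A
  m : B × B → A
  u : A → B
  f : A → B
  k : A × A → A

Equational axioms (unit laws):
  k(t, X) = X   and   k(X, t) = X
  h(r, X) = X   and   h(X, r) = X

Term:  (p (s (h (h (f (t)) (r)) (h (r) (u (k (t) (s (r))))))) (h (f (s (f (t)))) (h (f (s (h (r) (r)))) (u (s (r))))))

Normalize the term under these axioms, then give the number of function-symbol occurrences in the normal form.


1. (p (s (h (h (f (t)) (r)) (h (r) (u (k (t) (s (r))))))) (h (f (s (f (t)))) (h (f (s (h (r) (r)))) (u (s (r))))))  →  (p (s (h (f (t)) (h (r) (u (k (t) (s (r))))))) (h (f (s (f (t)))) (h (f (s (h (r) (r)))) (u (s (r))))))
2. (p (s (h (f (t)) (h (r) (u (k (t) (s (r))))))) (h (f (s (f (t)))) (h (f (s (h (r) (r)))) (u (s (r))))))  →  (p (s (h (f (t)) (u (k (t) (s (r)))))) (h (f (s (f (t)))) (h (f (s (h (r) (r)))) (u (s (r))))))
3. (p (s (h (f (t)) (u (k (t) (s (r)))))) (h (f (s (f (t)))) (h (f (s (h (r) (r)))) (u (s (r))))))  →  (p (s (h (f (t)) (u (s (r))))) (h (f (s (f (t)))) (h (f (s (h (r) (r)))) (u (s (r))))))
4. (p (s (h (f (t)) (u (s (r))))) (h (f (s (f (t)))) (h (f (s (h (r) (r)))) (u (s (r))))))  →  (p (s (h (f (t)) (u (s (r))))) (h (f (s (f (t)))) (h (f (s (r))) (u (s (r))))))
normal form: (p (s (h (f (t)) (u (s (r))))) (h (f (s (f (t)))) (h (f (s (r))) (u (s (r))))))

size = 20


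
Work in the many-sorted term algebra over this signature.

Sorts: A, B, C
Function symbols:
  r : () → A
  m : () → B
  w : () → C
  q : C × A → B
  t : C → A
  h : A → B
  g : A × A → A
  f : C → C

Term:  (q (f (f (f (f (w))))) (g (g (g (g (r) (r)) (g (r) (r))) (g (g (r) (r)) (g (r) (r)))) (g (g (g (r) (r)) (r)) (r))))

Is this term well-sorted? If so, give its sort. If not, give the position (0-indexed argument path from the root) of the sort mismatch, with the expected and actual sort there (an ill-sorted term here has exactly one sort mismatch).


well-sorted; sort = B

          (w) : C
        (f (w)) : C
      (f (f (w))) : C
    (f (f (f (w)))) : C
  (f (f (f (f (w))))) : C
          (r) : A
          (r) : A
        (g (r) (r)) : A
          (r) : A
          (r) : A
        (g (r) (r)) : A
      (g (g (r) (r)) (g (r) (r))) : A
          (r) : A
          (r) : A
        (g (r) (r)) : A
          (r) : A
          (r) : A
        (g (r) (r)) : A
      (g (g (r) (r)) (g (r) (r))) : A
    (g (g (g (r) (r)) (g (r) (r))) (g (g (r) (r)) (g (r) (r)))) : A
          (r) : A
          (r) : A
        (g (r) (r)) : A
        (r) : A
      (g (g (r) (r)) (r)) : A
      (r) : A
    (g (g (g (r) (r)) (r)) (r)) : A
  (g (g (g (g (r) (r)) (g (r) (r))) (g (g (r) (r)) (g (r) (r)))) (g (g (g (r) (r)) (r)) (r))) : A
(q (f (f (f (f (w))))) (g (g (g (g (r) (r)) (g (r) (r))) (g (g (r) (r)) (g (r) (r)))) (g (g (g (r) (r)) (r)) (r)))) : B


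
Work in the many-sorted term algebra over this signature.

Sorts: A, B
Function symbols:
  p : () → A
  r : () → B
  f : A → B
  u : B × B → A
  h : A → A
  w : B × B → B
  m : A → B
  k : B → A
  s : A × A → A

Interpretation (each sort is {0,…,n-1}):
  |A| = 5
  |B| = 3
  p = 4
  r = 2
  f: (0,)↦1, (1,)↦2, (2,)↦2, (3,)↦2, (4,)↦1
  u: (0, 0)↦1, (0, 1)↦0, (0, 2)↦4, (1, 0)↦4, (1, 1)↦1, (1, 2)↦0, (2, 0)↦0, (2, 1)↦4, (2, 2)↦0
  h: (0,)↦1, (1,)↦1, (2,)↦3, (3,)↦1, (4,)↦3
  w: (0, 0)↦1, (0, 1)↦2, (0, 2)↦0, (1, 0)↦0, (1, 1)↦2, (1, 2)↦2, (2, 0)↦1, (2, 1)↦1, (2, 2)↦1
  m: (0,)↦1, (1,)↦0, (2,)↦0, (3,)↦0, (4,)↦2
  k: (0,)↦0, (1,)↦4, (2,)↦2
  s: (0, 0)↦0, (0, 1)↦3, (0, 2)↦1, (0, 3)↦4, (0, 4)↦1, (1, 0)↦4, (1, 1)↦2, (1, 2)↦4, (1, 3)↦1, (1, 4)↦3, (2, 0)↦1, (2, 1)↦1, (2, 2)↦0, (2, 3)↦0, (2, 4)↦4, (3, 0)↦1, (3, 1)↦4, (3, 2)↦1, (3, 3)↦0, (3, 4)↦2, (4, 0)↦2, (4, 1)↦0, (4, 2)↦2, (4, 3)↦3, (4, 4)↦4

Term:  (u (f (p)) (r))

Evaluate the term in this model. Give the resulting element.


value = 0

  p = 4
  (f (p)) = f(4,) = 1
  r = 2
  (u (f (p)) (r)) = u(1, 2) = 0


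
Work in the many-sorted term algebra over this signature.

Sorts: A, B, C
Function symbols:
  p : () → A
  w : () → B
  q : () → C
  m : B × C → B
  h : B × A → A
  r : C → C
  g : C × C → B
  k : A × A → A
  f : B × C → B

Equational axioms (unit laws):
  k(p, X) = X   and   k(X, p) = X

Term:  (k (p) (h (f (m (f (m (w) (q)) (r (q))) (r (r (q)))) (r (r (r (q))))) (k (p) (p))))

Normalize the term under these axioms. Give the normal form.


1. (k (p) (h (f (m (f (m (w) (q)) (r (q))) (r (r (q)))) (r (r (r (q))))) (k (p) (p))))  →  (h (f (m (f (m (w) (q)) (r (q))) (r (r (q)))) (r (r (r (q))))) (k (p) (p)))
2. (h (f (m (f (m (w) (q)) (r (q))) (r (r (q)))) (r (r (r (q))))) (k (p) (p)))  →  (h (f (m (f (m (w) (q)) (r (q))) (r (r (q)))) (r (r (r (q))))) (p))

normal form = (h (f (m (f (m (w) (q)) (r (q))) (r (r (q)))) (r (r (r (q))))) (p))


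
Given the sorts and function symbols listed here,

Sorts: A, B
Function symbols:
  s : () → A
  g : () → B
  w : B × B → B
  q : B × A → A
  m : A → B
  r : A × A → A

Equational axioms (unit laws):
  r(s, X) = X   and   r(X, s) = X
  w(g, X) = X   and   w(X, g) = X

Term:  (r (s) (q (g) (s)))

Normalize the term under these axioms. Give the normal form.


normal form = (q (g) (s))

1. (r (s) (q (g) (s)))  →  (q (g) (s))


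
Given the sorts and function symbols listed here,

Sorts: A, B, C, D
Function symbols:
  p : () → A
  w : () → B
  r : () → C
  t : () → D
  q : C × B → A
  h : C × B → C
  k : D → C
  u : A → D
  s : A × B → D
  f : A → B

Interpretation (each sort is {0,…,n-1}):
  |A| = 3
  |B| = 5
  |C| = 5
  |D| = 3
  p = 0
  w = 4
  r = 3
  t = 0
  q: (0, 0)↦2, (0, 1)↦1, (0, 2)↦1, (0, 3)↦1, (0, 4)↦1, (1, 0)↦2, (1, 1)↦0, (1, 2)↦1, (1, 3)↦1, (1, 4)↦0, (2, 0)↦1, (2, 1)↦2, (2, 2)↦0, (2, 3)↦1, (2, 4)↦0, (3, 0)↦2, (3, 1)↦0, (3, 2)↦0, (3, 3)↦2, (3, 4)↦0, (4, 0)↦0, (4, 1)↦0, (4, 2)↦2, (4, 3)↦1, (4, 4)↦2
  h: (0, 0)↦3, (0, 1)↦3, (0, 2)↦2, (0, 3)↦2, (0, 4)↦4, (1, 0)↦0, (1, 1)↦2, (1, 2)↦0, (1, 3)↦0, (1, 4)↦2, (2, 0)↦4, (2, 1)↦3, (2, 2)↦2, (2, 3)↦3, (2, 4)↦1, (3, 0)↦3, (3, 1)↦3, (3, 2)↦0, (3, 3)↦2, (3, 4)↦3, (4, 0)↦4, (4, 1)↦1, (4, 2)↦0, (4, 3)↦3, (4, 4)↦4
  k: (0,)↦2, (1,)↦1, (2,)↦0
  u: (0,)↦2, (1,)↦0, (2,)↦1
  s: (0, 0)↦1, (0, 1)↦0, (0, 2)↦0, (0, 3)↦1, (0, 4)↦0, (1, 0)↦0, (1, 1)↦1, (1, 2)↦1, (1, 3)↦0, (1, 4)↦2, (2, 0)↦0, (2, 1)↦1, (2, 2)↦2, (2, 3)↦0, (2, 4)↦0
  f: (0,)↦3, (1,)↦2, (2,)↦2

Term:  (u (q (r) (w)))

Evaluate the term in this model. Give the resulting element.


value = 2

  r = 3
  w = 4
  (q (r) (w)) = q(3, 4) = 0
  (u (q (r) (w))) = u(0,) = 2


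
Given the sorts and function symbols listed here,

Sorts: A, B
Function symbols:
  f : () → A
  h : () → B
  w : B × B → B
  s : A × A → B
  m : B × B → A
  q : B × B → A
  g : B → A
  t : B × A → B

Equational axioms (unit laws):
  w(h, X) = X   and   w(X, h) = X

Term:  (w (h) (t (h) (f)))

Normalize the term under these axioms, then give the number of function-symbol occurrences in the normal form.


size = 3

1. (w (h) (t (h) (f)))  →  (t (h) (f))
normal form: (t (h) (f))


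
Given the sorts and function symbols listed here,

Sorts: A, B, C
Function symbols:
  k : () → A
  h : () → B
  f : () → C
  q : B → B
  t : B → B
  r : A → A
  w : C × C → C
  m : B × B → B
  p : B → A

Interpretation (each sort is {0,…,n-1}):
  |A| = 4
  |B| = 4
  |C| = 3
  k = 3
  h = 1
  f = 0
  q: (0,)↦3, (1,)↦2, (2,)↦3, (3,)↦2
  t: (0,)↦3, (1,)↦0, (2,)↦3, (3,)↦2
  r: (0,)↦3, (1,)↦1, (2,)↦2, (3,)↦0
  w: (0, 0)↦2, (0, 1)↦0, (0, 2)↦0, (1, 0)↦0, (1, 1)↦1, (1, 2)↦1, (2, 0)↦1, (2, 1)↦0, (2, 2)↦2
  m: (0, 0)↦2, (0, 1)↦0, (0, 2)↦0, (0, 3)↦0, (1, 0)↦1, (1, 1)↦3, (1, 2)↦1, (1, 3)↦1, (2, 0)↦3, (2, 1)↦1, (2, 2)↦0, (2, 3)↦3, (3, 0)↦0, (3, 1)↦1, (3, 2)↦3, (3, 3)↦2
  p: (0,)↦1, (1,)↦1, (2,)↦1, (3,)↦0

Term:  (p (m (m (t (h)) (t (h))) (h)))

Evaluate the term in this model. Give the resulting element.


  h = 1
  (t (h)) = t(1,) = 0
  h = 1
  (t (h)) = t(1,) = 0
  (m (t (h)) (t (h))) = m(0, 0) = 2
  h = 1
  (m (m (t (h)) (t (h))) (h)) = m(2, 1) = 1
  (p (m (m (t (h)) (t (h))) (h))) = p(1,) = 1

value = 1


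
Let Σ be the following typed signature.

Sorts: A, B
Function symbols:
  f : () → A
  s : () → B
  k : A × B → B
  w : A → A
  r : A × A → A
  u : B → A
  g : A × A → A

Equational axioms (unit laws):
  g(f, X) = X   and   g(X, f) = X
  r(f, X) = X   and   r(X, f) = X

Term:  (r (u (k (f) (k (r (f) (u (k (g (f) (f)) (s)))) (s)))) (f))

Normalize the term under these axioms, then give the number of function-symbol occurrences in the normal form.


1. (r (u (k (f) (k (r (f) (u (k (g (f) (f)) (s)))) (s)))) (f))  →  (u (k (f) (k (r (f) (u (k (g (f) (f)) (s)))) (s))))
2. (u (k (f) (k (r (f) (u (k (g (f) (f)) (s)))) (s))))  →  (u (k (f) (k (u (k (g (f) (f)) (s))) (s))))
3. (u (k (f) (k (u (k (g (f) (f)) (s))) (s))))  →  (u (k (f) (k (u (k (f) (s))) (s))))
normal form: (u (k (f) (k (u (k (f) (s))) (s))))

size = 9


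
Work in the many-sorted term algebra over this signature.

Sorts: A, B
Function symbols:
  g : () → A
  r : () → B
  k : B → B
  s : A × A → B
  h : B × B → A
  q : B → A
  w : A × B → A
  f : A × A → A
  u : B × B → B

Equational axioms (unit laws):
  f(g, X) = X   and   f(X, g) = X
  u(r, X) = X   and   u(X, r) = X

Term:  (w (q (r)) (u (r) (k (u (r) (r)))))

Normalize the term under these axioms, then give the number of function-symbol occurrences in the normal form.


1. (w (q (r)) (u (r) (k (u (r) (r)))))  →  (w (q (r)) (k (u (r) (r))))
2. (w (q (r)) (k (u (r) (r))))  →  (w (q (r)) (k (r)))
normal form: (w (q (r)) (k (r)))

size = 5


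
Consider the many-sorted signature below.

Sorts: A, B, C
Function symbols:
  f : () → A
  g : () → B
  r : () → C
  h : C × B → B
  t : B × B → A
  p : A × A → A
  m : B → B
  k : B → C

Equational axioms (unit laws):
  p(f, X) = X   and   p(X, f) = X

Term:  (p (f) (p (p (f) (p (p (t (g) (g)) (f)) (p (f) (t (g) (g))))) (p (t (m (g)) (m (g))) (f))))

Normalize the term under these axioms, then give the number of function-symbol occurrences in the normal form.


size = 13

1. (p (f) (p (p (f) (p (p (t (g) (g)) (f)) (p (f) (t (g) (g))))) (p (t (m (g)) (m (g))) (f))))  →  (p (p (f) (p (p (t (g) (g)) (f)) (p (f) (t (g) (g))))) (p (t (m (g)) (m (g))) (f)))
2. (p (p (f) (p (p (t (g) (g)) (f)) (p (f) (t (g) (g))))) (p (t (m (g)) (m (g))) (f)))  →  (p (p (p (t (g) (g)) (f)) (p (f) (t (g) (g)))) (p (t (m (g)) (m (g))) (f)))
3. (p (p (p (t (g) (g)) (f)) (p (f) (t (g) (g)))) (p (t (m (g)) (m (g))) (f)))  →  (p (p (t (g) (g)) (p (f) (t (g) (g)))) (p (t (m (g)) (m (g))) (f)))
4. (p (p (t (g) (g)) (p (f) (t (g) (g)))) (p (t (m (g)) (m (g))) (f)))  →  (p (p (t (g) (g)) (t (g) (g))) (p (t (m (g)) (m (g))) (f)))
5. (p (p (t (g) (g)) (t (g) (g))) (p (t (m (g)) (m (g))) (f)))  →  (p (p (t (g) (g)) (t (g) (g))) (t (m (g)) (m (g))))
normal form: (p (p (t (g) (g)) (t (g) (g))) (t (m (g)) (m (g))))


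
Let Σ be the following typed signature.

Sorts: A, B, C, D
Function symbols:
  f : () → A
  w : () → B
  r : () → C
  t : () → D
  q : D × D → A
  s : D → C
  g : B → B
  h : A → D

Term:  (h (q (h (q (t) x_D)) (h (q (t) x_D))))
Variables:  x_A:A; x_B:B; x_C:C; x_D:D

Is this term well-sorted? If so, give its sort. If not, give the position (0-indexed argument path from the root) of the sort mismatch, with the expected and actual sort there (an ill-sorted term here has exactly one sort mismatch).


well-sorted; sort = D

        (t) : D
        x_D : D
      (q (t) x_D) : A
    (h (q (t) x_D)) : D
        (t) : D
        x_D : D
      (q (t) x_D) : A
    (h (q (t) x_D)) : D
  (q (h (q (t) x_D)) (h (q (t) x_D))) : A
(h (q (h (q (t) x_D)) (h (q (t) x_D)))) : D


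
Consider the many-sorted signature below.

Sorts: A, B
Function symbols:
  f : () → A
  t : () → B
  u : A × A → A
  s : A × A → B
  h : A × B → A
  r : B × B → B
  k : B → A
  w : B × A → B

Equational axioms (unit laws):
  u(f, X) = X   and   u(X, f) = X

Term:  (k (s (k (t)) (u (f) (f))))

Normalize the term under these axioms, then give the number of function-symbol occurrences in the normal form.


1. (k (s (k (t)) (u (f) (f))))  →  (k (s (k (t)) (f)))
normal form: (k (s (k (t)) (f)))

size = 5


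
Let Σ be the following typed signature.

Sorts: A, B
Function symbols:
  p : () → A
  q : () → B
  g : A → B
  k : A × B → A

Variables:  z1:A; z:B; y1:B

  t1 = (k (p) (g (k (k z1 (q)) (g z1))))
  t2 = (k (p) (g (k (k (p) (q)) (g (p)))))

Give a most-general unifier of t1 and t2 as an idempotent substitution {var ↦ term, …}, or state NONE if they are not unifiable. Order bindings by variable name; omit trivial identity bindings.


{z1 ↦ (p)}


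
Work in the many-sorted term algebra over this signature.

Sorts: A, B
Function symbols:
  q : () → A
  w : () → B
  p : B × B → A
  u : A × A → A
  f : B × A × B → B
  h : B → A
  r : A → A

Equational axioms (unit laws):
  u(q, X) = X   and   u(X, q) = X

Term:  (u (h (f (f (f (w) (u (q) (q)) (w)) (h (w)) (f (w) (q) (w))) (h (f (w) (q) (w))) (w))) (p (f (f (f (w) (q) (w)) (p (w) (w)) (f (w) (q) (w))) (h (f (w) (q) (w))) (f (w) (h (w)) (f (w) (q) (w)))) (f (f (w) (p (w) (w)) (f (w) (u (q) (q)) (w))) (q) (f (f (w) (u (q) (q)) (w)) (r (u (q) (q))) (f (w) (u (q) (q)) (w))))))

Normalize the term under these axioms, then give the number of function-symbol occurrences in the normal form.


size = 69

1. (u (h (f (f (f (w) (u (q) (q)) (w)) (h (w)) (f (w) (q) (w))) (h (f (w) (q) (w))) (w))) (p (f (f (f (w) (q) (w)) (p (w) (w)) (f (w) (q) (w))) (h (f (w) (q) (w))) (f (w) (h (w)) (f (w) (q) (w)))) (f (f (w) (p (w) (w)) (f (w) (u (q) (q)) (w))) (q) (f (f (w) (u (q) (q)) (w)) (r (u (q) (q))) (f (w) (u (q) (q)) (w))))))  →  (u (h (f (f (f (w) (q) (w)) (h (w)) (f (w) (q) (w))) (h (f (w) (q) (w))) (w))) (p (f (f (f (w) (q) (w)) (p (w) (w)) (f (w) (q) (w))) (h (f (w) (q) (w))) (f (w) (h (w)) (f (w) (q) (w)))) (f (f (w) (p (w) (w)) (f (w) (u (q) (q)) (w))) (q) (f (f (w) (u (q) (q)) (w)) (r (u (q) (q))) (f (w) (u (q) (q)) (w))))))
2. (u (h (f (f (f (w) (q) (w)) (h (w)) (f (w) (q) (w))) (h (f (w) (q) (w))) (w))) (p (f (f (f (w) (q) (w)) (p (w) (w)) (f (w) (q) (w))) (h (f (w) (q) (w))) (f (w) (h (w)) (f (w) (q) (w)))) (f (f (w) (p (w) (w)) (f (w) (u (q) (q)) (w))) (q) (f (f (w) (u (q) (q)) (w)) (r (u (q) (q))) (f (w) (u (q) (q)) (w))))))  →  (u (h (f (f (f (w) (q) (w)) (h (w)) (f (w) (q) (w))) (h (f (w) (q) (w))) (w))) (p (f (f (f (w) (q) (w)) (p (w) (w)) (f (w) (q) (w))) (h (f (w) (q) (w))) (f (w) (h (w)) (f (w) (q) (w)))) (f (f (w) (p (w) (w)) (f (w) (q) (w))) (q) (f (f (w) (u (q) (q)) (w)) (r (u (q) (q))) (f (w) (u (q) (q)) (w))))))
3. (u (h (f (f (f (w) (q) (w)) (h (w)) (f (w) (q) (w))) (h (f (w) (q) (w))) (w))) (p (f (f (f (w) (q) (w)) (p (w) (w)) (f (w) (q) (w))) (h (f (w) (q) (w))) (f (w) (h (w)) (f (w) (q) (w)))) (f (f (w) (p (w) (w)) (f (w) (q) (w))) (q) (f (f (w) (u (q) (q)) (w)) (r (u (q) (q))) (f (w) (u (q) (q)) (w))))))  →  (u (h (f (f (f (w) (q) (w)) (h (w)) (f (w) (q) (w))) (h (f (w) (q) (w))) (w))) (p (f (f (f (w) (q) (w)) (p (w) (w)) (f (w) (q) (w))) (h (f (w) (q) (w))) (f (w) (h (w)) (f (w) (q) (w)))) (f (f (w) (p (w) (w)) (f (w) (q) (w))) (q) (f (f (w) (q) (w)) (r (u (q) (q))) (f (w) (u (q) (q)) (w))))))
4. (u (h (f (f (f (w) (q) (w)) (h (w)) (f (w) (q) (w))) (h (f (w) (q) (w))) (w))) (p (f (f (f (w) (q) (w)) (p (w) (w)) (f (w) (q) (w))) (h (f (w) (q) (w))) (f (w) (h (w)) (f (w) (q) (w)))) (f (f (w) (p (w) (w)) (f (w) (q) (w))) (q) (f (f (w) (q) (w)) (r (u (q) (q))) (f (w) (u (q) (q)) (w))))))  →  (u (h (f (f (f (w) (q) (w)) (h (w)) (f (w) (q) (w))) (h (f (w) (q) (w))) (w))) (p (f (f (f (w) (q) (w)) (p (w) (w)) (f (w) (q) (w))) (h (f (w) (q) (w))) (f (w) (h (w)) (f (w) (q) (w)))) (f (f (w) (p (w) (w)) (f (w) (q) (w))) (q) (f (f (w) (q) (w)) (r (q)) (f (w) (u (q) (q)) (w))))))
5. (u (h (f (f (f (w) (q) (w)) (h (w)) (f (w) (q) (w))) (h (f (w) (q) (w))) (w))) (p (f (f (f (w) (q) (w)) (p (w) (w)) (f (w) (q) (w))) (h (f (w) (q) (w))) (f (w) (h (w)) (f (w) (q) (w)))) (f (f (w) (p (w) (w)) (f (w) (q) (w))) (q) (f (f (w) (q) (w)) (r (q)) (f (w) (u (q) (q)) (w))))))  →  (u (h (f (f (f (w) (q) (w)) (h (w)) (f (w) (q) (w))) (h (f (w) (q) (w))) (w))) (p (f (f (f (w) (q) (w)) (p (w) (w)) (f (w) (q) (w))) (h (f (w) (q) (w))) (f (w) (h (w)) (f (w) (q) (w)))) (f (f (w) (p (w) (w)) (f (w) (q) (w))) (q) (f (f (w) (q) (w)) (r (q)) (f (w) (q) (w))))))
normal form: (u (h (f (f (f (w) (q) (w)) (h (w)) (f (w) (q) (w))) (h (f (w) (q) (w))) (w))) (p (f (f (f (w) (q) (w)) (p (w) (w)) (f (w) (q) (w))) (h (f (w) (q) (w))) (f (w) (h (w)) (f (w) (q) (w)))) (f (f (w) (p (w) (w)) (f (w) (q) (w))) (q) (f (f (w) (q) (w)) (r (q)) (f (w) (q) (w))))))
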